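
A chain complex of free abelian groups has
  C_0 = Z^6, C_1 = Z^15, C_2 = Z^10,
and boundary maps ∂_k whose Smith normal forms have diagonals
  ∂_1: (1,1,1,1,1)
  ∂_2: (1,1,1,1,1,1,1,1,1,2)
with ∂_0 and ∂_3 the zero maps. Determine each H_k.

H_0 = Z,  H_1 = Z/2,  H_2 = 0.

H_0: b_0 = 6 − 0 − 5 = 1; torsion from ∂_1 factors > 1: none. So H_0 = Z.
H_1: b_1 = 15 − 5 − 10 = 0; torsion from ∂_2 factors > 1: [2]. So H_1 = Z/2.
H_2: b_2 = 10 − 10 − 0 = 0; torsion from ∂_3 factors > 1: none. So H_2 = 0.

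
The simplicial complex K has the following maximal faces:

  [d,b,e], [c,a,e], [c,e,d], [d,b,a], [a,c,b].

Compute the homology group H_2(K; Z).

Take the total order a < b < c < d < e on the vertex set. Then K (dimension 2) consists of the simplices:

  0-simplices (5): a, b, c, d, e
  1-simplices (10): ab, ac, ad, ae, bc, bd, be, cd, ce, de
  2-simplices (5): abc, abd, ace, bde, cde

giving chain groups C_0 ≅ Z^5, C_1 ≅ Z^10, C_2 ≅ Z^5.

Boundary ∂_1: C_1 → C_0 is given by ∂[p,q] = [q] − [p].
The resulting 5×10 matrix has rank 4, and its Smith normal form has invariant factors (1,1,1,1).

∂_2: C_2 → C_1 sends each 2-simplex [p,q,r] to [q,r] − [p,r] + [p,q]. For instance
  ∂bde = de − be + bd,
  ∂ace = ce − ae + ac.
The resulting 10×5 matrix has rank 5, and its Smith normal form has invariant factors (1,1,1,1,1).

Now H_k = ker ∂_k / im ∂_{k+1}, so:

  H_2: rank ker ∂_2 − rank ∂_3 = (5 − 5) − 0 = 0, and there is no ∂_3, so H_2 = 0.

(K is a triangulation of the Möbius band.)

H_2 = 0.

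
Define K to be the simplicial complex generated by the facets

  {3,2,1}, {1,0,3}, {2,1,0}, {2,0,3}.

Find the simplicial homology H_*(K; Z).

We work with the vertex ordering 0 < 1 < 2 < 3. The simplices of K, each written with vertices in increasing order, are:

  0-simplices (4): [0], [1], [2], [3]
  1-simplices (6): [0,1], [0,2], [0,3], [1,2], [1,3], [2,3]
  2-simplices (4): [0,1,2], [0,1,3], [0,2,3], [1,2,3]

so the chain groups are C_0 ≅ Z^4, C_1 ≅ Z^6, C_2 ≅ Z^4.

Boundary ∂_1: C_1 → C_0 is given by ∂[p,q] = [q] − [p].
As a 4×6 matrix over Z this has rank 3, with invariant factors (1,1,1).

The boundary map ∂_2: C_2 → C_1 acts by ∂[p,q,r] = [q,r] − [p,r] + [p,q]. For instance
  ∂[1,2,3] = [2,3] − [1,3] + [1,2],
  ∂[0,1,3] = [1,3] − [0,3] + [0,1].
The resulting 6×4 matrix has rank 3, and its Smith normal form has invariant factors (1,1,1).

Now H_k = ker ∂_k / im ∂_{k+1}, so:

  H_0: rank C_0 − rank ∂_1 = 4 − 3 = 1, and the invariant factors of ∂_1 are all 1, so H_0 = Z.
  H_1: rank ker ∂_1 − rank ∂_2 = (6 − 3) − 3 = 0, and the invariant factors of ∂_2 are all 1, so H_1 = 0.
  H_2: rank ker ∂_2 − rank ∂_3 = (4 − 3) − 0 = 1, and there is no ∂_3, so H_2 = Z.

As a check, the Euler characteristic is 4 − 6 + 4 = 2, which agrees with 1 − 0 + 1 = 2.

H_0 ≅ Z,  H_1 = 0,  H_2 ≅ Z.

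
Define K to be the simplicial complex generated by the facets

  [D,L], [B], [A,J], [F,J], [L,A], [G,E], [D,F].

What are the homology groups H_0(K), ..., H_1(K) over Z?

Order the vertices as A < B < D < E < F < G < J < L. Listing each simplex with vertices in this order, K has dimension 1 with simplices:

  0-simplices (8): A, B, D, E, F, G, J, L
  1-simplices (6): AJ, AL, DF, DL, EG, FJ

Hence C_0 ≅ Z^8, C_1 ≅ Z^6.

∂_1: C_1 → C_0 maps an edge to its endpoints' difference, ∂[p,q] = q − p. For instance
  ∂EG = G − E.
This gives a 8×6 integer matrix of rank 5; reducing to Smith normal form yields diagonal entries (1,1,1,1,1).

Computing H_k = (kernel of ∂_k) / (image of ∂_{k+1}):

  H_0: rank C_0 − rank ∂_1 = 8 − 5 = 3, and the invariant factors of ∂_1 are all 1, so H_0 ≅ Z^3.
  H_1: rank ker ∂_1 − rank ∂_2 = (6 − 5) − 0 = 1, and there is no ∂_2, so H_1 ≅ Z.

H_0 = Z^3,  H_1 = Z.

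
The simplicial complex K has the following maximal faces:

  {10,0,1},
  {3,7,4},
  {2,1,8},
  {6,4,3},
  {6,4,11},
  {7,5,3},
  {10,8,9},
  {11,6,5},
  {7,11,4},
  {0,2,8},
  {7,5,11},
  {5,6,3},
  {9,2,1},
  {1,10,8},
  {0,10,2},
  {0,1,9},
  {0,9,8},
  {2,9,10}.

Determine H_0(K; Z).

H_0 = Z^2.

Take the total order 0 < 1 < 2 < 3 < 4 < 5 < 6 < 7 < 8 < 9 < 10 < 11 on the vertex set. Then K (dimension 2) consists of the simplices:

  0-simplices (12): [0], [1], [2], [3], [4], [5], [6], [7], [8], [9], [10], [11]
  1-simplices (27): (27 of them)
  2-simplices (18): (18 of them)

giving chain groups C_0 ≅ Z^12, C_1 ≅ Z^27, C_2 ≅ Z^18.

∂_1: C_1 → C_0 maps an edge to its endpoints' difference, ∂[p,q] = q − p.
The resulting 12×27 matrix has rank 10, and its Smith normal form has invariant factors (1,1,1,1,1,1,1,1,1,1).

The boundary map ∂_2: C_2 → C_1 maps a triangle to the signed sum of its edges. For instance
  ∂[3,4,6] = [4,6] − [3,6] + [3,4],
  ∂[3,4,7] = [4,7] − [3,7] + [3,4].
This gives a 27×18 integer matrix of rank 17; reducing to Smith normal form yields diagonal entries (1,1,1,1,1,1,1,1,1,1,1,1,1,1,1,1,2).

Now H_k = ker ∂_k / im ∂_{k+1}, so:

  H_0: rank C_0 − rank ∂_1 = 12 − 10 = 2, and the invariant factors of ∂_1 are all 1, so H_0 ≅ Z^2.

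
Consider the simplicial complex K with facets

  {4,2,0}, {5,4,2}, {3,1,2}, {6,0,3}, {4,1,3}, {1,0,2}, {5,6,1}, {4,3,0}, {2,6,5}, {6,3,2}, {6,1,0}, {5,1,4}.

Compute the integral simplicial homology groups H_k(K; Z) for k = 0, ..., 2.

H_0 = Z,  H_1 = Z/2,  H_2 = 0.

Fix the vertex order 0 < 1 < 2 < 3 < 4 < 5 < 6 and write every simplex with vertices in increasing order. Then dim K = 2 and the simplices of K are:

  0-simplices (7): [0], [1], [2], [3], [4], [5], [6]
  1-simplices (18): [0,1], [0,2], [0,3], [0,4], [0,6], [1,2], [1,3], [1,4], [1,5], [1,6], [2,3], [2,4], [2,5], [2,6], [3,4], [3,6], [4,5], [5,6]
  2-simplices (12): [0,1,2], [0,1,6], [0,2,4], [0,3,4], [0,3,6], [1,2,3], [1,3,4], [1,4,5], [1,5,6], [2,3,6], [2,4,5], [2,5,6]

so the chain groups are C_0 ≅ Z^7, C_1 ≅ Z^18, C_2 ≅ Z^12.

∂_1: C_1 → C_0 maps an edge to its endpoints' difference, ∂[p,q] = q − p.
The 7×18 boundary matrix has rank 6 and Smith normal form diag(1,1,1,1,1,1).

∂_2: C_2 → C_1 sends each 2-simplex [p,q,r] to [q,r] − [p,r] + [p,q]. For instance
  ∂[2,3,6] = [3,6] − [2,6] + [2,3],
  ∂[0,2,4] = [2,4] − [0,4] + [0,2].
The 18×12 boundary matrix has rank 12 and Smith normal form diag(1,1,1,1,1,1,1,1,1,1,1,2).

Now H_k = ker ∂_k / im ∂_{k+1}, so:

  H_0: rank C_0 − rank ∂_1 = 7 − 6 = 1, and the invariant factors of ∂_1 are all 1, so H_0 ≅ Z.
  H_1: rank ker ∂_1 − rank ∂_2 = (18 − 6) − 12 = 0, and ∂_2 has invariant factor 2 > 1, so H_1 ≅ Z/2.
  H_2: rank ker ∂_2 − rank ∂_3 = (12 − 12) − 0 = 0, and there is no ∂_3, so H_2 ≅ 0.

As a check, the Euler characteristic is 7 − 18 + 12 = 1, which agrees with 1 − 0 + 0 = 1.
(K is a triangulation of the real projective plane RP^2.)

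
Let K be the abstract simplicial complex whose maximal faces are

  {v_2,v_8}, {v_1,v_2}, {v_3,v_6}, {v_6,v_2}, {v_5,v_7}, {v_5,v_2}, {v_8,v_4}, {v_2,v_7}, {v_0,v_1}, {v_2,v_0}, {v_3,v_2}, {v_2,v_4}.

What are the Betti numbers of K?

b_0 = 1, b_1 = 4.

K has 9 vertices, 12 edges.
rank ∂_0 = 0, rank ∂_1 = 8 ⇒ b_0 = 9 − 0 − 8 = 1; all invariant factors of ∂_1 are 1 so no torsion. So H_0 = Z.
rank ∂_1 = 8, rank ∂_2 = 0 ⇒ b_1 = 12 − 8 − 0 = 4. So H_1 = Z^4.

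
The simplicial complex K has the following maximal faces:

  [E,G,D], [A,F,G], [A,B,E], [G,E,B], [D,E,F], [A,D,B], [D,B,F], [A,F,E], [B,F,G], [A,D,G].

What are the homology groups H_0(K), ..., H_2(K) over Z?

Order the vertices as A < B < D < E < F < G. Listing each simplex with vertices in this order, K has dimension 2 with simplices:

  0-simplices (6): A, B, D, E, F, G
  1-simplices (15): AB, AD, AE, AF, AG, BD, BE, BF, BG, DE, DF, DG, EF, EG, FG
  2-simplices (10): ABD, ABE, ADG, AEF, AFG, BDF, BEG, BFG, DEF, DEG

so the chain groups are C_0 ≅ Z^6, C_1 ≅ Z^15, C_2 ≅ Z^10.

∂_1: C_1 → C_0 sends each edge [p,q] (with p < q) to q − p. For instance
  ∂AB = B − A.
As a 6×15 matrix over Z this has rank 5, with invariant factors (1,1,1,1,1).

The boundary map ∂_2: C_2 → C_1 sends each 2-simplex [p,q,r] to [q,r] − [p,r] + [p,q]. For instance
  ∂BEG = EG − BG + BE,
  ∂BFG = FG − BG + BF.
The resulting 15×10 matrix has rank 10, and its Smith normal form has invariant factors (1,1,1,1,1,1,1,1,1,2).

Computing H_k = (kernel of ∂_k) / (image of ∂_{k+1}):

  H_0: rank C_0 − rank ∂_1 = 6 − 5 = 1, and the invariant factors of ∂_1 are all 1, so H_0 ≅ Z.
  H_1: rank ker ∂_1 − rank ∂_2 = (15 − 5) − 10 = 0, and ∂_2 has invariant factor 2 > 1, so H_1 ≅ Z/2.
  H_2: rank ker ∂_2 − rank ∂_3 = (10 − 10) − 0 = 0, and there is no ∂_3, so H_2 ≅ 0.

H_0 = Z,  H_1 = Z/2,  H_2 = 0.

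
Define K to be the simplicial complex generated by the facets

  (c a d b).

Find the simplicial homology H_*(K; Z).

H_0 = Z,  H_1 = 0,  H_2 = 0,  H_3 = 0.

Take the total order a < b < c < d on the vertex set. Then K (dimension 3) consists of the simplices:

  0-simplices (4): a, b, c, d
  1-simplices (6): ab, ac, ad, bc, bd, cd
  2-simplices (4): abc, abd, acd, bcd
  3-simplices (1): abcd

giving chain groups C_0 ≅ Z^4, C_1 ≅ Z^6, C_2 ≅ Z^4, C_3 ≅ Z^1.

The boundary map ∂_1: C_1 → C_0 sends each edge [p,q] (with p < q) to q − p.
This gives a 4×6 integer matrix of rank 3; reducing to Smith normal form yields diagonal entries (1,1,1).

Boundary ∂_2: C_2 → C_1 sends each 2-simplex [p,q,r] to [q,r] − [p,r] + [p,q]. For instance
  ∂abc = bc − ac + ab,
  ∂bcd = cd − bd + bc.
The resulting 6×4 matrix has rank 3, and its Smith normal form has invariant factors (1,1,1).

∂_3: C_3 → C_2 sends each 3-simplex σ to the alternating sum Σ_i (−1)^i (σ with its i-th vertex removed). For instance
  ∂abcd = bcd − acd + abd − abc.
As a 4×1 matrix over Z this has rank 1, with invariant factors (1).

Reading off H_k = ker ∂_k / im ∂_{k+1}:

  H_0: rank C_0 − rank ∂_1 = 4 − 3 = 1, and the invariant factors of ∂_1 are all 1, so H_0 ≅ Z.
  H_1: rank ker ∂_1 − rank ∂_2 = (6 − 3) − 3 = 0, and the invariant factors of ∂_2 are all 1, so H_1 ≅ 0.
  H_2: rank ker ∂_2 − rank ∂_3 = (4 − 3) − 1 = 0, and the invariant factors of ∂_3 are all 1, so H_2 ≅ 0.
  H_3: rank ker ∂_3 − rank ∂_4 = (1 − 1) − 0 = 0, and there is no ∂_4, so H_3 ≅ 0.

As a check, the Euler characteristic is 4 − 6 + 4 − 1 = 1, which agrees with 1 − 0 + 0 − 0 = 1.
(K is a triangulation of the 3-simplex.)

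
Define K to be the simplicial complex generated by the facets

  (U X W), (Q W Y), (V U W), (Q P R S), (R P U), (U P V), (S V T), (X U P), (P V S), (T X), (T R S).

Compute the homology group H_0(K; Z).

H_0 = Z.

Order the vertices as P < Q < R < S < T < U < V < W < X < Y. Listing each simplex with vertices in this order, K has dimension 3 with simplices:

  0-simplices (10): P, Q, R, S, T, U, V, W, X, Y
  1-simplices (23): PQ, PR, PS, PU, PV, PX, QR, QS, QW, QY, RS, RT, RU, ST, SV, TV, TX, UV, UW, UX, VW, WX, WY
  2-simplices (13): PQR, PQS, PRS, PRU, PSV, PUV, PUX, QRS, QWY, RST, STV, UVW, UWX
  3-simplices (1): PQRS

Hence C_0 ≅ Z^10, C_1 ≅ Z^23, C_2 ≅ Z^13, C_3 ≅ Z^1.

Boundary ∂_1: C_1 → C_0 is given by ∂[p,q] = [q] − [p]. For instance
  ∂PU = U − P.
This gives a 10×23 integer matrix of rank 9; reducing to Smith normal form yields diagonal entries (1,1,1,1,1,1,1,1,1).

Boundary ∂_2: C_2 → C_1 sends each 2-simplex [p,q,r] to [q,r] − [p,r] + [p,q]. For instance
  ∂PRU = RU − PU + PR,
  ∂QWY = WY − QY + QW.
The resulting 23×13 matrix has rank 12, and its Smith normal form has invariant factors (1,1,1,1,1,1,1,1,1,1,1,1).

Boundary ∂_3: C_3 → C_2 sends each 3-simplex σ to the alternating sum Σ_i (−1)^i (σ with its i-th vertex removed). For instance
  ∂PQRS = QRS − PRS + PQS − PQR.
As a 13×1 matrix over Z this has rank 1, with invariant factors (1).

Now H_k = ker ∂_k / im ∂_{k+1}, so:

  H_0: rank C_0 − rank ∂_1 = 10 − 9 = 1, and the invariant factors of ∂_1 are all 1, so H_0 = Z.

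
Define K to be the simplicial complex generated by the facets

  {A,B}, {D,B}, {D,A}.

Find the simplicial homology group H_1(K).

H_1 ≅ Z.

Take the total order A < B < D on the vertex set. Then K (dimension 1) consists of the simplices:

  0-simplices (3): A, B, D
  1-simplices (3): AB, AD, BD

Hence C_0 ≅ Z^3, C_1 ≅ Z^3.

The boundary map ∂_1: C_1 → C_0 maps an edge to its endpoints' difference, ∂[p,q] = q − p. For instance
  ∂AD = D − A.
As a 3×3 matrix over Z this has rank 2, with invariant factors (1,1).

Now H_k = ker ∂_k / im ∂_{k+1}, so:

  H_1: rank ker ∂_1 − rank ∂_2 = (3 − 2) − 0 = 1, and there is no ∂_2, so H_1 = Z.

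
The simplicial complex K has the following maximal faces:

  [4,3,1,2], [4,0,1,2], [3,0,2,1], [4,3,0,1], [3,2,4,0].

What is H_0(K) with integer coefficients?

Fix the vertex order 0 < 1 < 2 < 3 < 4 and write every simplex with vertices in increasing order. Then dim K = 3 and the simplices of K are:

  0-simplices (5): [0], [1], [2], [3], [4]
  1-simplices (10): [0,1], [0,2], [0,3], [0,4], [1,2], [1,3], [1,4], [2,3], [2,4], [3,4]
  2-simplices (10): [0,1,2], [0,1,3], [0,1,4], [0,2,3], [0,2,4], [0,3,4], [1,2,3], [1,2,4], [1,3,4], [2,3,4]
  3-simplices (5): [0,1,2,3], [0,1,2,4], [0,1,3,4], [0,2,3,4], [1,2,3,4]

giving chain groups C_0 ≅ Z^5, C_1 ≅ Z^10, C_2 ≅ Z^10, C_3 ≅ Z^5.

Boundary ∂_1: C_1 → C_0 maps an edge to its endpoints' difference, ∂[p,q] = q − p.
As a 5×10 matrix over Z this has rank 4, with invariant factors (1,1,1,1).

Boundary ∂_2: C_2 → C_1 acts by ∂[p,q,r] = [q,r] − [p,r] + [p,q]. For instance
  ∂[2,3,4] = [3,4] − [2,4] + [2,3],
  ∂[1,3,4] = [3,4] − [1,4] + [1,3].
The 10×10 boundary matrix has rank 6 and Smith normal form diag(1,1,1,1,1,1).

The boundary map ∂_3: C_3 → C_2 sends each 3-simplex σ to the alternating sum Σ_i (−1)^i (σ with its i-th vertex removed). For instance
  ∂[0,2,3,4] = [2,3,4] − [0,3,4] + [0,2,4] − [0,2,3],
  ∂[1,2,3,4] = [2,3,4] − [1,3,4] + [1,2,4] − [1,2,3].
The 10×5 boundary matrix has rank 4 and Smith normal form diag(1,1,1,1).

From H_k ≅ ker(∂_k) / im(∂_{k+1}) we obtain:

  H_0: rank C_0 − rank ∂_1 = 5 − 4 = 1, and the invariant factors of ∂_1 are all 1, so H_0 = Z.

(K is a triangulation of the 3-sphere S^3.)

H_0 = Z.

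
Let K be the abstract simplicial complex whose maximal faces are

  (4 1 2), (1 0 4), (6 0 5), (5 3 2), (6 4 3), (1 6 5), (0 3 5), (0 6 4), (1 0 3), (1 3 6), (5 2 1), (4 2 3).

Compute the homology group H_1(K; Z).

H_1 = Z/2Z.

Fix the vertex order 0 < 1 < 2 < 3 < 4 < 5 < 6 and write every simplex with vertices in increasing order. Then dim K = 2 and the simplices of K are:

  0-simplices (7): [0], [1], [2], [3], [4], [5], [6]
  1-simplices (18): [0,1], [0,3], [0,4], [0,5], [0,6], [1,2], [1,3], [1,4], [1,5], [1,6], [2,3], [2,4], [2,5], [3,4], [3,5], [3,6], [4,6], [5,6]
  2-simplices (12): [0,1,3], [0,1,4], [0,3,5], [0,4,6], [0,5,6], [1,2,4], [1,2,5], [1,3,6], [1,5,6], [2,3,4], [2,3,5], [3,4,6]

so the chain groups are C_0 ≅ Z^7, C_1 ≅ Z^18, C_2 ≅ Z^12.

Boundary ∂_1: C_1 → C_0 sends each edge [p,q] (with p < q) to q − p. For instance
  ∂[1,4] = [4] − [1].
The 7×18 boundary matrix has rank 6 and Smith normal form diag(1,1,1,1,1,1).

Boundary ∂_2: C_2 → C_1 acts by ∂[p,q,r] = [q,r] − [p,r] + [p,q]. For instance
  ∂[2,3,5] = [3,5] − [2,5] + [2,3],
  ∂[2,3,4] = [3,4] − [2,4] + [2,3].
As a 18×12 matrix over Z this has rank 12, with invariant factors (1,1,1,1,1,1,1,1,1,1,1,2).

Now H_k = ker ∂_k / im ∂_{k+1}, so:

  H_1: rank ker ∂_1 − rank ∂_2 = (18 − 6) − 12 = 0, and ∂_2 has invariant factor 2 > 1, so H_1 = Z/2Z.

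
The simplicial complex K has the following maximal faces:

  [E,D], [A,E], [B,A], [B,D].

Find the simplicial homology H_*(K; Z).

H_0 ≅ Z,  H_1 ≅ Z.

Fix the vertex order A < B < D < E and write every simplex with vertices in increasing order. Then dim K = 1 and the simplices of K are:

  0-simplices (4): A, B, D, E
  1-simplices (4): AB, AE, BD, DE

so the chain groups are C_0 ≅ Z^4, C_1 ≅ Z^4.

The boundary map ∂_1: C_1 → C_0 maps an edge to its endpoints' difference, ∂[p,q] = q − p.
The 4×4 boundary matrix has rank 3 and Smith normal form diag(1,1,1).

Reading off H_k = ker ∂_k / im ∂_{k+1}:

  H_0: rank C_0 − rank ∂_1 = 4 − 3 = 1, and the invariant factors of ∂_1 are all 1, so H_0 = Z.
  H_1: rank ker ∂_1 − rank ∂_2 = (4 − 3) − 0 = 1, and there is no ∂_2, so H_1 = Z.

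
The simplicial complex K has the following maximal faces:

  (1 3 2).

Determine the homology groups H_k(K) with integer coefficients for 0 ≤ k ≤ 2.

Fix the vertex order 1 < 2 < 3 and write every simplex with vertices in increasing order. Then dim K = 2 and the simplices of K are:

  0-simplices (3): [1], [2], [3]
  1-simplices (3): [1,2], [1,3], [2,3]
  2-simplices (1): [1,2,3]

giving chain groups C_0 ≅ Z^3, C_1 ≅ Z^3, C_2 ≅ Z^1.

Boundary ∂_1: C_1 → C_0 is given by ∂[p,q] = [q] − [p].
As a 3×3 matrix over Z this has rank 2, with invariant factors (1,1).

∂_2: C_2 → C_1 acts by ∂[p,q,r] = [q,r] − [p,r] + [p,q]. For instance
  ∂[1,2,3] = [2,3] − [1,3] + [1,2].
As a 3×1 matrix over Z this has rank 1, with invariant factors (1).

Computing H_k = (kernel of ∂_k) / (image of ∂_{k+1}):

  H_0: rank C_0 − rank ∂_1 = 3 − 2 = 1, and the invariant factors of ∂_1 are all 1, so H_0 = Z.
  H_1: rank ker ∂_1 − rank ∂_2 = (3 − 2) − 1 = 0, and the invariant factors of ∂_2 are all 1, so H_1 = 0.
  H_2: rank ker ∂_2 − rank ∂_3 = (1 − 1) − 0 = 0, and there is no ∂_3, so H_2 = 0.

H_0 = Z,  H_1 = 0,  H_2 = 0.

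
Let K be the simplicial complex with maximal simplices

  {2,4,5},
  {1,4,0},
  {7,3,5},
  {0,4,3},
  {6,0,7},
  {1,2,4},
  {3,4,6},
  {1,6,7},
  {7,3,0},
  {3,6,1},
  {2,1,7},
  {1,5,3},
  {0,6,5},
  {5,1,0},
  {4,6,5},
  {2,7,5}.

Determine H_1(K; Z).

H_1 ≅ Z^2.

Take the total order 0 < 1 < 2 < 3 < 4 < 5 < 6 < 7 on the vertex set. Then K (dimension 2) consists of the simplices:

  0-simplices (8): [0], [1], [2], [3], [4], [5], [6], [7]
  1-simplices (24): (24 of them)
  2-simplices (16): [0,1,4], [0,1,5], [0,3,4], [0,3,7], [0,5,6], [0,6,7], [1,2,4], [1,2,7], [1,3,5], [1,3,6], [1,6,7], [2,4,5], [2,5,7], [3,4,6], [3,5,7], [4,5,6]

Hence C_0 ≅ Z^8, C_1 ≅ Z^24, C_2 ≅ Z^16.

∂_1: C_1 → C_0 is given by ∂[p,q] = [q] − [p]. For instance
  ∂[0,7] = [7] − [0].
This gives a 8×24 integer matrix of rank 7; reducing to Smith normal form yields diagonal entries (1,1,1,1,1,1,1).

Boundary ∂_2: C_2 → C_1 acts by ∂[p,q,r] = [q,r] − [p,r] + [p,q]. For instance
  ∂[0,3,7] = [3,7] − [0,7] + [0,3],
  ∂[1,3,6] = [3,6] − [1,6] + [1,3].
As a 24×16 matrix over Z this has rank 15, with invariant factors (1,1,1,1,1,1,1,1,1,1,1,1,1,1,1).

Reading off H_k = ker ∂_k / im ∂_{k+1}:

  H_1: rank ker ∂_1 − rank ∂_2 = (24 − 7) − 15 = 2, and the invariant factors of ∂_2 are all 1, so H_1 ≅ Z^2.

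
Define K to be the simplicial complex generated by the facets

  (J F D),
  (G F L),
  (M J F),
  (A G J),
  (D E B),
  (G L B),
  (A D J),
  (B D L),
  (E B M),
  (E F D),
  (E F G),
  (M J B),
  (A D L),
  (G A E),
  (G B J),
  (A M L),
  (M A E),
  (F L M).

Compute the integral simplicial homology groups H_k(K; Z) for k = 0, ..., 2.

H_0 ≅ Z,  H_1 ≅ Z^2,  H_2 ≅ Z.

Fix the vertex order A < B < D < E < F < G < J < L < M and write every simplex with vertices in increasing order. Then dim K = 2 and the simplices of K are:

  0-simplices (9): A, B, D, E, F, G, J, L, M
  1-simplices (27): AD, AE, AG, AJ, AL, AM, BD, BE, BG, BJ, BL, BM, DE, DF, DJ, DL, EF, EG, EM, FG, FJ, FL, FM, GJ, GL, JM, LM
  2-simplices (18): ADJ, ADL, AEG, AEM, AGJ, ALM, BDE, BDL, BEM, BGJ, BGL, BJM, DEF, DFJ, EFG, FGL, FJM, FLM

Hence C_0 ≅ Z^9, C_1 ≅ Z^27, C_2 ≅ Z^18.

Boundary ∂_1: C_1 → C_0 sends each edge [p,q] (with p < q) to q − p. For instance
  ∂AM = M − A.
The 9×27 boundary matrix has rank 8 and Smith normal form diag(1,1,1,1,1,1,1,1).

Boundary ∂_2: C_2 → C_1 maps a triangle to the signed sum of its edges. For instance
  ∂AEM = EM − AM + AE,
  ∂ALM = LM − AM + AL.
The resulting 27×18 matrix has rank 17, and its Smith normal form has invariant factors (1,1,1,1,1,1,1,1,1,1,1,1,1,1,1,1,1).

Computing H_k = (kernel of ∂_k) / (image of ∂_{k+1}):

  H_0: rank C_0 − rank ∂_1 = 9 − 8 = 1, and the invariant factors of ∂_1 are all 1, so H_0 = Z.
  H_1: rank ker ∂_1 − rank ∂_2 = (27 − 8) − 17 = 2, and the invariant factors of ∂_2 are all 1, so H_1 = Z^2.
  H_2: rank ker ∂_2 − rank ∂_3 = (18 − 17) − 0 = 1, and there is no ∂_3, so H_2 = Z.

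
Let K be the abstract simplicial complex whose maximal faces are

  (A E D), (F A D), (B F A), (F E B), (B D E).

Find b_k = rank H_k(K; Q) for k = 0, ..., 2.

b_0 = 1, b_1 = 1, b_2 = 0.

Order the vertices as A < B < D < E < F. Listing each simplex with vertices in this order, K has dimension 2 with simplices:

  0-simplices (5): A, B, D, E, F
  1-simplices (10): AB, AD, AE, AF, BD, BE, BF, DE, DF, EF
  2-simplices (5): ABF, ADE, ADF, BDE, BEF

so the chain groups are C_0 ≅ Z^5, C_1 ≅ Z^10, C_2 ≅ Z^5.

Boundary ∂_1: C_1 → C_0 sends each edge [p,q] (with p < q) to q − p.
The resulting 5×10 matrix has rank 4, and its Smith normal form has invariant factors (1,1,1,1).

∂_2: C_2 → C_1 acts by ∂[p,q,r] = [q,r] − [p,r] + [p,q]. For instance
  ∂ADF = DF − AF + AD,
  ∂BDE = DE − BE + BD.
As a 10×5 matrix over Z this has rank 5, with invariant factors (1,1,1,1,1).

Now H_k = ker ∂_k / im ∂_{k+1}, so:

  H_0: rank C_0 − rank ∂_1 = 5 − 4 = 1, and the invariant factors of ∂_1 are all 1, so H_0 ≅ Z.
  H_1: rank ker ∂_1 − rank ∂_2 = (10 − 4) − 5 = 1, and the invariant factors of ∂_2 are all 1, so H_1 ≅ Z.
  H_2: rank ker ∂_2 − rank ∂_3 = (5 − 5) − 0 = 0, and there is no ∂_3, so H_2 ≅ 0.

(K is a triangulation of the Möbius band.)

Hence the Betti numbers are b_0 = 1, b_1 = 1, b_2 = 0.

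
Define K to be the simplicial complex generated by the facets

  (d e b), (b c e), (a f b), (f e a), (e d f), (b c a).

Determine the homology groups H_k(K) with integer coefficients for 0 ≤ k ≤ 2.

H_0 ≅ Z,  H_1 ≅ Z,  H_2 = 0.

Order the vertices as a < b < c < d < e < f. Listing each simplex with vertices in this order, K has dimension 2 with simplices:

  0-simplices (6): a, b, c, d, e, f
  1-simplices (12): ab, ac, ae, af, bc, bd, be, bf, ce, de, df, ef
  2-simplices (6): abc, abf, aef, bce, bde, def

giving chain groups C_0 ≅ Z^6, C_1 ≅ Z^12, C_2 ≅ Z^6.

∂_1: C_1 → C_0 is given by ∂[p,q] = [q] − [p].
This gives a 6×12 integer matrix of rank 5; reducing to Smith normal form yields diagonal entries (1,1,1,1,1).

The boundary map ∂_2: C_2 → C_1 acts by ∂[p,q,r] = [q,r] − [p,r] + [p,q]. For instance
  ∂abc = bc − ac + ab,
  ∂bde = de − be + bd.
The resulting 12×6 matrix has rank 6, and its Smith normal form has invariant factors (1,1,1,1,1,1).

From H_k ≅ ker(∂_k) / im(∂_{k+1}) we obtain:

  H_0: rank C_0 − rank ∂_1 = 6 − 5 = 1, and the invariant factors of ∂_1 are all 1, so H_0 ≅ Z.
  H_1: rank ker ∂_1 − rank ∂_2 = (12 − 5) − 6 = 1, and the invariant factors of ∂_2 are all 1, so H_1 ≅ Z.
  H_2: rank ker ∂_2 − rank ∂_3 = (6 − 6) − 0 = 0, and there is no ∂_3, so H_2 ≅ 0.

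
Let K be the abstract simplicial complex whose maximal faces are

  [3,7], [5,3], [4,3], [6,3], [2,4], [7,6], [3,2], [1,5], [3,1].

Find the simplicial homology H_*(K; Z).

K has 7 vertices, 9 edges.
rank ∂_0 = 0, rank ∂_1 = 6 ⇒ b_0 = 7 − 0 − 6 = 1; all invariant factors of ∂_1 are 1 so no torsion. So H_0 ≅ Z.
rank ∂_1 = 6, rank ∂_2 = 0 ⇒ b_1 = 9 − 6 − 0 = 3. So H_1 ≅ Z^3.

H_0 ≅ Z,  H_1 ≅ Z^3.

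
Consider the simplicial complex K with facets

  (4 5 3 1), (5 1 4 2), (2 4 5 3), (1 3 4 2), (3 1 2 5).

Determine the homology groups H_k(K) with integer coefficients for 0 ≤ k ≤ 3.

Order the vertices as 1 < 2 < 3 < 4 < 5. Listing each simplex with vertices in this order, K has dimension 3 with simplices:

  0-simplices (5): [1], [2], [3], [4], [5]
  1-simplices (10): [1,2], [1,3], [1,4], [1,5], [2,3], [2,4], [2,5], [3,4], [3,5], [4,5]
  2-simplices (10): [1,2,3], [1,2,4], [1,2,5], [1,3,4], [1,3,5], [1,4,5], [2,3,4], [2,3,5], [2,4,5], [3,4,5]
  3-simplices (5): [1,2,3,4], [1,2,3,5], [1,2,4,5], [1,3,4,5], [2,3,4,5]

giving chain groups C_0 ≅ Z^5, C_1 ≅ Z^10, C_2 ≅ Z^10, C_3 ≅ Z^5.

Boundary ∂_1: C_1 → C_0 maps an edge to its endpoints' difference, ∂[p,q] = q − p.
As a 5×10 matrix over Z this has rank 4, with invariant factors (1,1,1,1).

Boundary ∂_2: C_2 → C_1 acts by ∂[p,q,r] = [q,r] − [p,r] + [p,q]. For instance
  ∂[2,3,5] = [3,5] − [2,5] + [2,3],
  ∂[2,3,4] = [3,4] − [2,4] + [2,3].
The 10×10 boundary matrix has rank 6 and Smith normal form diag(1,1,1,1,1,1).

The boundary map ∂_3: C_3 → C_2 sends each 3-simplex σ to the alternating sum Σ_i (−1)^i (σ with its i-th vertex removed). For instance
  ∂[1,3,4,5] = [3,4,5] − [1,4,5] + [1,3,5] − [1,3,4],
  ∂[1,2,4,5] = [2,4,5] − [1,4,5] + [1,2,5] − [1,2,4].
The resulting 10×5 matrix has rank 4, and its Smith normal form has invariant factors (1,1,1,1).

Now H_k = ker ∂_k / im ∂_{k+1}, so:

  H_0: rank C_0 − rank ∂_1 = 5 − 4 = 1, and the invariant factors of ∂_1 are all 1, so H_0 ≅ Z.
  H_1: rank ker ∂_1 − rank ∂_2 = (10 − 4) − 6 = 0, and the invariant factors of ∂_2 are all 1, so H_1 ≅ 0.
  H_2: rank ker ∂_2 − rank ∂_3 = (10 − 6) − 4 = 0, and the invariant factors of ∂_3 are all 1, so H_2 ≅ 0.
  H_3: rank ker ∂_3 − rank ∂_4 = (5 − 4) − 0 = 1, and there is no ∂_4, so H_3 ≅ Z.

H_0 = Z,  H_1 = 0,  H_2 = 0,  H_3 = Z.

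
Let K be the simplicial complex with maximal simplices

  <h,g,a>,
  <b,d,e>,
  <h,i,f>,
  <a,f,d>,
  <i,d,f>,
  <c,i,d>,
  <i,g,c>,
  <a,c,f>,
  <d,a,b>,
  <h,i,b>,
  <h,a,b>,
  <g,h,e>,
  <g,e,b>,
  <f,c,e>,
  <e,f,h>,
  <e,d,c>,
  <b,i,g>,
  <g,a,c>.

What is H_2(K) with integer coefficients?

Fix the vertex order a < b < c < d < e < f < g < h < i and write every simplex with vertices in increasing order. Then dim K = 2 and the simplices of K are:

  0-simplices (9): a, b, c, d, e, f, g, h, i
  1-simplices (27): ab, ac, ad, af, ag, ah, bd, be, bg, bh, bi, cd, ce, cf, cg, ci, de, df, di, ef, eg, eh, fh, fi, gh, gi, hi
  2-simplices (18): abd, abh, acf, acg, adf, agh, bde, beg, bgi, bhi, cde, cdi, cef, cgi, dfi, efh, egh, fhi

giving chain groups C_0 ≅ Z^9, C_1 ≅ Z^27, C_2 ≅ Z^18.

The boundary map ∂_1: C_1 → C_0 sends each edge [p,q] (with p < q) to q − p.
The resulting 9×27 matrix has rank 8, and its Smith normal form has invariant factors (1,1,1,1,1,1,1,1).

∂_2: C_2 → C_1 sends each 2-simplex [p,q,r] to [q,r] − [p,r] + [p,q]. For instance
  ∂dfi = fi − di + df,
  ∂cdi = di − ci + cd.
As a 27×18 matrix over Z this has rank 18, with invariant factors (1,1,1,1,1,1,1,1,1,1,1,1,1,1,1,1,1,2).

Now H_k = ker ∂_k / im ∂_{k+1}, so:

  H_2: rank ker ∂_2 − rank ∂_3 = (18 − 18) − 0 = 0, and there is no ∂_3, so H_2 ≅ 0.

H_2 ≅ 0.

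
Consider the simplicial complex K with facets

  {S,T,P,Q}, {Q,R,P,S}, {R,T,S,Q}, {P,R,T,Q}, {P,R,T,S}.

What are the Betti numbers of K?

b_0 = 1, b_1 = 0, b_2 = 0, b_3 = 1.

Order the vertices as P < Q < R < S < T. Listing each simplex with vertices in this order, K has dimension 3 with simplices:

  0-simplices (5): P, Q, R, S, T
  1-simplices (10): PQ, PR, PS, PT, QR, QS, QT, RS, RT, ST
  2-simplices (10): PQR, PQS, PQT, PRS, PRT, PST, QRS, QRT, QST, RST
  3-simplices (5): PQRS, PQRT, PQST, PRST, QRST

Hence C_0 ≅ Z^5, C_1 ≅ Z^10, C_2 ≅ Z^10, C_3 ≅ Z^5.

Boundary ∂_1: C_1 → C_0 sends each edge [p,q] (with p < q) to q − p. For instance
  ∂PQ = Q − P.
As a 5×10 matrix over Z this has rank 4, with invariant factors (1,1,1,1).

Boundary ∂_2: C_2 → C_1 acts by ∂[p,q,r] = [q,r] − [p,r] + [p,q]. For instance
  ∂PST = ST − PT + PS,
  ∂PQR = QR − PR + PQ.
The resulting 10×10 matrix has rank 6, and its Smith normal form has invariant factors (1,1,1,1,1,1).

The boundary map ∂_3: C_3 → C_2 sends each 3-simplex σ to the alternating sum Σ_i (−1)^i (σ with its i-th vertex removed). For instance
  ∂PQST = QST − PST + PQT − PQS,
  ∂PQRS = QRS − PRS + PQS − PQR.
The resulting 10×5 matrix has rank 4, and its Smith normal form has invariant factors (1,1,1,1).

Now H_k = ker ∂_k / im ∂_{k+1}, so:

  H_0: rank C_0 − rank ∂_1 = 5 − 4 = 1, and the invariant factors of ∂_1 are all 1, so H_0 = Z.
  H_1: rank ker ∂_1 − rank ∂_2 = (10 − 4) − 6 = 0, and the invariant factors of ∂_2 are all 1, so H_1 = 0.
  H_2: rank ker ∂_2 − rank ∂_3 = (10 − 6) − 4 = 0, and the invariant factors of ∂_3 are all 1, so H_2 = 0.
  H_3: rank ker ∂_3 − rank ∂_4 = (5 − 4) − 0 = 1, and there is no ∂_4, so H_3 = Z.

Hence the Betti numbers are b_0 = 1, b_1 = 0, b_2 = 0, b_3 = 1.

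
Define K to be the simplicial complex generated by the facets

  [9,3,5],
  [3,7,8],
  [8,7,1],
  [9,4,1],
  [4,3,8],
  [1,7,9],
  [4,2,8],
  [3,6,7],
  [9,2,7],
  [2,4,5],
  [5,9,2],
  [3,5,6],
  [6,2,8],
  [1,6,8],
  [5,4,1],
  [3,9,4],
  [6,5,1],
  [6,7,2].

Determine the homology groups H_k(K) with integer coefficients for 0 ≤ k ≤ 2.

We work with the vertex ordering 1 < 2 < 3 < 4 < 5 < 6 < 7 < 8 < 9. The simplices of K, each written with vertices in increasing order, are:

  0-simplices (9): [1], [2], [3], [4], [5], [6], [7], [8], [9]
  1-simplices (27): (27 of them)
  2-simplices (18): [1,4,5], [1,4,9], [1,5,6], [1,6,8], [1,7,8], [1,7,9], [2,4,5], [2,4,8], [2,5,9], [2,6,7], [2,6,8], [2,7,9], [3,4,8], [3,4,9], [3,5,6], [3,5,9], [3,6,7], [3,7,8]

so the chain groups are C_0 ≅ Z^9, C_1 ≅ Z^27, C_2 ≅ Z^18.

Boundary ∂_1: C_1 → C_0 is given by ∂[p,q] = [q] − [p]. For instance
  ∂[1,8] = [8] − [1].
The 9×27 boundary matrix has rank 8 and Smith normal form diag(1,1,1,1,1,1,1,1).

∂_2: C_2 → C_1 acts by ∂[p,q,r] = [q,r] − [p,r] + [p,q]. For instance
  ∂[1,7,9] = [7,9] − [1,9] + [1,7],
  ∂[1,4,5] = [4,5] − [1,5] + [1,4].
The resulting 27×18 matrix has rank 18, and its Smith normal form has invariant factors (1,1,1,1,1,1,1,1,1,1,1,1,1,1,1,1,1,2).

Reading off H_k = ker ∂_k / im ∂_{k+1}:

  H_0: rank C_0 − rank ∂_1 = 9 − 8 = 1, and the invariant factors of ∂_1 are all 1, so H_0 ≅ Z.
  H_1: rank ker ∂_1 − rank ∂_2 = (27 − 8) − 18 = 1, and ∂_2 has invariant factor 2 > 1, so H_1 ≅ Z ⊕ Z/2.
  H_2: rank ker ∂_2 − rank ∂_3 = (18 − 18) − 0 = 0, and there is no ∂_3, so H_2 ≅ 0.

As a check, the Euler characteristic is 9 − 27 + 18 = 0, which agrees with 1 − 1 + 0 = 0.
(K is a triangulation of the Klein bottle.)

H_0 ≅ Z,  H_1 ≅ Z ⊕ Z/2,  H_2 = 0.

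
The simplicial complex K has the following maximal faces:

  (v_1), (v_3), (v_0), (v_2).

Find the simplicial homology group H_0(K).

We work with the vertex ordering v_0 < v_1 < v_2 < v_3. The simplices of K, each written with vertices in increasing order, are:

  0-simplices (4): [v_0], [v_1], [v_2], [v_3]

so the chain groups are C_0 ≅ Z^4.

From H_k ≅ ker(∂_k) / im(∂_{k+1}) we obtain:

  H_0: rank C_0 − rank ∂_1 = 4 − 0 = 4, and there is no ∂_1, so H_0 = Z^4.

(K is a triangulation of a set of 4 points.)

H_0 = Z^4.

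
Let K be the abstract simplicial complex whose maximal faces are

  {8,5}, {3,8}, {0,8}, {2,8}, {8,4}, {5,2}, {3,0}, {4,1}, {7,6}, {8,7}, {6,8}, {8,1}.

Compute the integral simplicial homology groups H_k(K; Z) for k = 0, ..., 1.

Take the total order 0 < 1 < 2 < 3 < 4 < 5 < 6 < 7 < 8 on the vertex set. Then K (dimension 1) consists of the simplices:

  0-simplices (9): [0], [1], [2], [3], [4], [5], [6], [7], [8]
  1-simplices (12): [0,3], [0,8], [1,4], [1,8], [2,5], [2,8], [3,8], [4,8], [5,8], [6,7], [6,8], [7,8]

giving chain groups C_0 ≅ Z^9, C_1 ≅ Z^12.

∂_1: C_1 → C_0 is given by ∂[p,q] = [q] − [p]. For instance
  ∂[1,8] = [8] − [1].
The resulting 9×12 matrix has rank 8, and its Smith normal form has invariant factors (1,1,1,1,1,1,1,1).

Reading off H_k = ker ∂_k / im ∂_{k+1}:

  H_0: rank C_0 − rank ∂_1 = 9 − 8 = 1, and the invariant factors of ∂_1 are all 1, so H_0 ≅ Z.
  H_1: rank ker ∂_1 − rank ∂_2 = (12 − 8) − 0 = 4, and there is no ∂_2, so H_1 ≅ Z^4.

H_0 = Z,  H_1 = Z^4.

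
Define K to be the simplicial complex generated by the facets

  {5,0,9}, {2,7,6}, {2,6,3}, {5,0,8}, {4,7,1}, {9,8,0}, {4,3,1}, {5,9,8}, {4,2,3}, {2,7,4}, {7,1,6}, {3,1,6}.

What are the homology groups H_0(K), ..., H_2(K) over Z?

Take the total order 0 < 1 < 2 < 3 < 4 < 5 < 6 < 7 < 8 < 9 on the vertex set. Then K (dimension 2) consists of the simplices:

  0-simplices (10): [0], [1], [2], [3], [4], [5], [6], [7], [8], [9]
  1-simplices (18): [0,5], [0,8], [0,9], [1,3], [1,4], [1,6], [1,7], [2,3], [2,4], [2,6], [2,7], [3,4], [3,6], [4,7], [5,8], [5,9], [6,7], [8,9]
  2-simplices (12): [0,5,8], [0,5,9], [0,8,9], [1,3,4], [1,3,6], [1,4,7], [1,6,7], [2,3,4], [2,3,6], [2,4,7], [2,6,7], [5,8,9]

giving chain groups C_0 ≅ Z^10, C_1 ≅ Z^18, C_2 ≅ Z^12.

∂_1: C_1 → C_0 is given by ∂[p,q] = [q] − [p].
The resulting 10×18 matrix has rank 8, and its Smith normal form has invariant factors (1,1,1,1,1,1,1,1).

Boundary ∂_2: C_2 → C_1 maps a triangle to the signed sum of its edges. For instance
  ∂[2,6,7] = [6,7] − [2,7] + [2,6],
  ∂[1,6,7] = [6,7] − [1,7] + [1,6].
This gives a 18×12 integer matrix of rank 10; reducing to Smith normal form yields diagonal entries (1,1,1,1,1,1,1,1,1,1).

From H_k ≅ ker(∂_k) / im(∂_{k+1}) we obtain:

  H_0: rank C_0 − rank ∂_1 = 10 − 8 = 2, and the invariant factors of ∂_1 are all 1, so H_0 = Z^2.
  H_1: rank ker ∂_1 − rank ∂_2 = (18 − 8) − 10 = 0, and the invariant factors of ∂_2 are all 1, so H_1 = 0.
  H_2: rank ker ∂_2 − rank ∂_3 = (12 − 10) − 0 = 2, and there is no ∂_3, so H_2 = Z^2.

(K is a triangulation of the disjoint union of the 2-sphere S^2 and the 2-sphere S^2.)

H_0 = Z^2,  H_1 = 0,  H_2 = Z^2.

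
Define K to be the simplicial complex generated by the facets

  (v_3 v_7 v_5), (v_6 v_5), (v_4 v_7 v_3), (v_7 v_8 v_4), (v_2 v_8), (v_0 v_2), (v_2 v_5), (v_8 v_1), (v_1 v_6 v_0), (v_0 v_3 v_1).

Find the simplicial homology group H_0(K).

H_0 = Z.

Fix the vertex order v_0 < v_1 < v_2 < v_3 < v_4 < v_5 < v_6 < v_7 < v_8 and write every simplex with vertices in increasing order. Then dim K = 2 and the simplices of K are:

  0-simplices (9): [v_0], [v_1], [v_2], [v_3], [v_4], [v_5], [v_6], [v_7], [v_8]
  1-simplices (17): (17 of them)
  2-simplices (5): [v_0,v_1,v_3], [v_0,v_1,v_6], [v_3,v_4,v_7], [v_3,v_5,v_7], [v_4,v_7,v_8]

so the chain groups are C_0 ≅ Z^9, C_1 ≅ Z^17, C_2 ≅ Z^5.

∂_1: C_1 → C_0 is given by ∂[p,q] = [q] − [p]. For instance
  ∂[v_0,v_6] = [v_6] − [v_0].
As a 9×17 matrix over Z this has rank 8, with invariant factors (1,1,1,1,1,1,1,1).

The boundary map ∂_2: C_2 → C_1 maps a triangle to the signed sum of its edges. For instance
  ∂[v_4,v_7,v_8] = [v_7,v_8] − [v_4,v_8] + [v_4,v_7],
  ∂[v_3,v_4,v_7] = [v_4,v_7] − [v_3,v_7] + [v_3,v_4].
The resulting 17×5 matrix has rank 5, and its Smith normal form has invariant factors (1,1,1,1,1).

Now H_k = ker ∂_k / im ∂_{k+1}, so:

  H_0: rank C_0 − rank ∂_1 = 9 − 8 = 1, and the invariant factors of ∂_1 are all 1, so H_0 ≅ Z.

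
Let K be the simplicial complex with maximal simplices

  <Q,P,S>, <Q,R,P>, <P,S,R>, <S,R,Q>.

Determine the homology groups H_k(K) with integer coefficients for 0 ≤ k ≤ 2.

Take the total order P < Q < R < S on the vertex set. Then K (dimension 2) consists of the simplices:

  0-simplices (4): P, Q, R, S
  1-simplices (6): PQ, PR, PS, QR, QS, RS
  2-simplices (4): PQR, PQS, PRS, QRS

giving chain groups C_0 ≅ Z^4, C_1 ≅ Z^6, C_2 ≅ Z^4.

∂_1: C_1 → C_0 sends each edge [p,q] (with p < q) to q − p. For instance
  ∂RS = S − R.
This gives a 4×6 integer matrix of rank 3; reducing to Smith normal form yields diagonal entries (1,1,1).

The boundary map ∂_2: C_2 → C_1 maps a triangle to the signed sum of its edges. For instance
  ∂QRS = RS − QS + QR,
  ∂PQS = QS − PS + PQ.
The 6×4 boundary matrix has rank 3 and Smith normal form diag(1,1,1).

Reading off H_k = ker ∂_k / im ∂_{k+1}:

  H_0: rank C_0 − rank ∂_1 = 4 − 3 = 1, and the invariant factors of ∂_1 are all 1, so H_0 = Z.
  H_1: rank ker ∂_1 − rank ∂_2 = (6 − 3) − 3 = 0, and the invariant factors of ∂_2 are all 1, so H_1 = 0.
  H_2: rank ker ∂_2 − rank ∂_3 = (4 − 3) − 0 = 1, and there is no ∂_3, so H_2 = Z.

As a check, the Euler characteristic is 4 − 6 + 4 = 2, which agrees with 1 − 0 + 1 = 2.
(K is a triangulation of the 2-sphere S^2.)

H_0 ≅ Z,  H_1 = 0,  H_2 ≅ Z.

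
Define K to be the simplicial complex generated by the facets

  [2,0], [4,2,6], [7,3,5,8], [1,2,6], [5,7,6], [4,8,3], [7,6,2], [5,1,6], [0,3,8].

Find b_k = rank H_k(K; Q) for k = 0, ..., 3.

Take the total order 0 < 1 < 2 < 3 < 4 < 5 < 6 < 7 < 8 on the vertex set. Then K (dimension 3) consists of the simplices:

  0-simplices (9): [0], [1], [2], [3], [4], [5], [6], [7], [8]
  1-simplices (20): [0,2], [0,3], [0,8], [1,2], [1,5], [1,6], [2,4], [2,6], [2,7], [3,4], [3,5], [3,7], [3,8], [4,6], [4,8], [5,6], [5,7], [5,8], [6,7], [7,8]
  2-simplices (11): [0,3,8], [1,2,6], [1,5,6], [2,4,6], [2,6,7], [3,4,8], [3,5,7], [3,5,8], [3,7,8], [5,6,7], [5,7,8]
  3-simplices (1): [3,5,7,8]

giving chain groups C_0 ≅ Z^9, C_1 ≅ Z^20, C_2 ≅ Z^11, C_3 ≅ Z^1.

Boundary ∂_1: C_1 → C_0 sends each edge [p,q] (with p < q) to q − p. For instance
  ∂[3,7] = [7] − [3].
The resulting 9×20 matrix has rank 8, and its Smith normal form has invariant factors (1,1,1,1,1,1,1,1).

∂_2: C_2 → C_1 sends each 2-simplex [p,q,r] to [q,r] − [p,r] + [p,q]. For instance
  ∂[5,7,8] = [7,8] − [5,8] + [5,7],
  ∂[1,5,6] = [5,6] − [1,6] + [1,5].
The resulting 20×11 matrix has rank 10, and its Smith normal form has invariant factors (1,1,1,1,1,1,1,1,1,1).

Boundary ∂_3: C_3 → C_2 sends each 3-simplex σ to the alternating sum Σ_i (−1)^i (σ with its i-th vertex removed). For instance
  ∂[3,5,7,8] = [5,7,8] − [3,7,8] + [3,5,8] − [3,5,7].
The 11×1 boundary matrix has rank 1 and Smith normal form diag(1).

Reading off H_k = ker ∂_k / im ∂_{k+1}:

  H_0: rank C_0 − rank ∂_1 = 9 − 8 = 1, and the invariant factors of ∂_1 are all 1, so H_0 ≅ Z.
  H_1: rank ker ∂_1 − rank ∂_2 = (20 − 8) − 10 = 2, and the invariant factors of ∂_2 are all 1, so H_1 ≅ Z^2.
  H_2: rank ker ∂_2 − rank ∂_3 = (11 − 10) − 1 = 0, and the invariant factors of ∂_3 are all 1, so H_2 ≅ 0.
  H_3: rank ker ∂_3 − rank ∂_4 = (1 − 1) − 0 = 0, and there is no ∂_4, so H_3 ≅ 0.

As a check, the Euler characteristic is 9 − 20 + 11 − 1 = -1, which agrees with 1 − 2 + 0 − 0 = -1.

Hence the Betti numbers are b_0 = 1, b_1 = 2, b_2 = 0, b_3 = 0.

b_0 = 1, b_1 = 2, b_2 = 0, b_3 = 0.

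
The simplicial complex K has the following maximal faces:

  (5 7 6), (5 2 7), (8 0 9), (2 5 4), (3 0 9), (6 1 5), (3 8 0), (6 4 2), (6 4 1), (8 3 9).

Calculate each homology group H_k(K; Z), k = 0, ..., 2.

Order the vertices as 0 < 1 < 2 < 3 < 4 < 5 < 6 < 7 < 8 < 9. Listing each simplex with vertices in this order, K has dimension 2 with simplices:

  0-simplices (10): [0], [1], [2], [3], [4], [5], [6], [7], [8], [9]
  1-simplices (18): [0,3], [0,8], [0,9], [1,4], [1,5], [1,6], [2,4], [2,5], [2,6], [2,7], [3,8], [3,9], [4,5], [4,6], [5,6], [5,7], [6,7], [8,9]
  2-simplices (10): [0,3,8], [0,3,9], [0,8,9], [1,4,6], [1,5,6], [2,4,5], [2,4,6], [2,5,7], [3,8,9], [5,6,7]

giving chain groups C_0 ≅ Z^10, C_1 ≅ Z^18, C_2 ≅ Z^10.

Boundary ∂_1: C_1 → C_0 is given by ∂[p,q] = [q] − [p]. For instance
  ∂[0,3] = [3] − [0].
This gives a 10×18 integer matrix of rank 8; reducing to Smith normal form yields diagonal entries (1,1,1,1,1,1,1,1).

Boundary ∂_2: C_2 → C_1 sends each 2-simplex [p,q,r] to [q,r] − [p,r] + [p,q]. For instance
  ∂[2,5,7] = [5,7] − [2,7] + [2,5],
  ∂[2,4,5] = [4,5] − [2,5] + [2,4].
The 18×10 boundary matrix has rank 9 and Smith normal form diag(1,1,1,1,1,1,1,1,1).

Computing H_k = (kernel of ∂_k) / (image of ∂_{k+1}):

  H_0: rank C_0 − rank ∂_1 = 10 − 8 = 2, and the invariant factors of ∂_1 are all 1, so H_0 ≅ Z^2.
  H_1: rank ker ∂_1 − rank ∂_2 = (18 − 8) − 9 = 1, and the invariant factors of ∂_2 are all 1, so H_1 ≅ Z.
  H_2: rank ker ∂_2 − rank ∂_3 = (10 − 9) − 0 = 1, and there is no ∂_3, so H_2 ≅ Z.

H_0 ≅ Z^2,  H_1 ≅ Z,  H_2 ≅ Z.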